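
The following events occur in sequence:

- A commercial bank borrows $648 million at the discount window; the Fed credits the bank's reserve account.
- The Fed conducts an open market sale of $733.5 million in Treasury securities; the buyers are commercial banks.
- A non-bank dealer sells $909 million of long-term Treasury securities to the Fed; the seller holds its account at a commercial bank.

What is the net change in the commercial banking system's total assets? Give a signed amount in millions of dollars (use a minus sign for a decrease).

Discount-window loan $648 million: bank balance sheets expand → +$648M.
OMO sale (to banks) $733.5 million: just an asset swap on bank balance sheets → 0.
Asset purchase (from non-banks) $909 million: bank balance sheets expand → +$909M.
Net: 648 + 0 + 909 = +$1557 million.

+$1557 million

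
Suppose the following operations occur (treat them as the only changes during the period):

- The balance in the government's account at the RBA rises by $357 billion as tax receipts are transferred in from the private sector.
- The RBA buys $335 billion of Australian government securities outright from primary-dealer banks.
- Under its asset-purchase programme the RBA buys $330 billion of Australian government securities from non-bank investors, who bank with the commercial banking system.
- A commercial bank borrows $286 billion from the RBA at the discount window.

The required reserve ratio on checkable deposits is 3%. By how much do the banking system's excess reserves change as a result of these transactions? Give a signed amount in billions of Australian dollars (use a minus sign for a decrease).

+$594.81 billion

Government account inflow $357 billion: reserves −$357B, deposits −$357B.
OMO purchase (from banks) $335 billion: reserves +$335B, deposits 0.
Asset purchase (from non-banks) $330 billion: reserves +$330B, deposits +$330B.
Discount-window loan $286 billion: reserves +$286B, deposits 0.
Totals: Δreserves = +$594B, Δdeposits = −$27B.
Δrequired reserves = 3% × −$27B = −$0.81B.
Δexcess reserves = Δreserves − Δrequired = +$594B − (−$0.81B) = +$594.81 billion.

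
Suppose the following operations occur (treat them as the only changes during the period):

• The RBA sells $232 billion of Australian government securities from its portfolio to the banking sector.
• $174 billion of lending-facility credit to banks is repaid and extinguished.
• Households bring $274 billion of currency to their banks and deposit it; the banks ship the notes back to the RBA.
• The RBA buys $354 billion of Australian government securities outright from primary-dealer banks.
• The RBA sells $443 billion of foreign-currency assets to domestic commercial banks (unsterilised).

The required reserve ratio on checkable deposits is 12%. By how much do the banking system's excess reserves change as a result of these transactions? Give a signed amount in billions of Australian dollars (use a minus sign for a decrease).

-$253.88 billion

OMO sale (to banks) $232 billion: reserves −$232B, deposits 0.
Discount-window repayment $174 billion: reserves −$174B, deposits 0.
Currency deposit $274 billion: reserves +$274B, deposits +$274B.
OMO purchase (from banks) $354 billion: reserves +$354B, deposits 0.
FX sale $443 billion: reserves −$443B, deposits 0.
Totals: Δreserves = −$221B, Δdeposits = +$274B.
Δrequired reserves = 12% × +$274B = +$32.88B.
Δexcess reserves = Δreserves − Δrequired = −$221B − (+$32.88B) = -$253.88 billion.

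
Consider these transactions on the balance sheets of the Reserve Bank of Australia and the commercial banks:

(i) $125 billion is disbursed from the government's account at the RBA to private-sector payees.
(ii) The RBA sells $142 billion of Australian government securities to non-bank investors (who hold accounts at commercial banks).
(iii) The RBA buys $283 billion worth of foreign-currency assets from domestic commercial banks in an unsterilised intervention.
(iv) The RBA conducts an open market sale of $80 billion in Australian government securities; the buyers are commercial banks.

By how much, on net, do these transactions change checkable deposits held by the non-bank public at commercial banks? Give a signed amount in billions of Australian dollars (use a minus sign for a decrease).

-$17 billion

Government spending $125 billion: non-bank counterparties' bank balances rise → +$125B.
Asset sale (to non-banks) $142 billion: non-bank counterparties' bank balances fall → −$142B.
FX purchase $283 billion: the counterparty is a bank, so public deposits are unchanged → 0.
OMO sale (to banks) $80 billion: the counterparty is a bank, so public deposits are unchanged → 0.
Net: 125 − 142 + 0 + 0 = -$17 billion.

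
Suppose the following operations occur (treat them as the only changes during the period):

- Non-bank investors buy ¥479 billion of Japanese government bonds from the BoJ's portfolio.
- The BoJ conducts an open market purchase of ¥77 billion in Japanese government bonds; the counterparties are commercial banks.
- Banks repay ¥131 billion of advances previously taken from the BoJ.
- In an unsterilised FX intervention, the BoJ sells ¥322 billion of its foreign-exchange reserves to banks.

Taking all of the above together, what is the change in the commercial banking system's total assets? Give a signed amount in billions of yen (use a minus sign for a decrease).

BoJ balance sheet:
  Assets:      Securities −¥402B, Loans to banks −¥131B, Foreign assets −¥322B
  Liabilities: Bank reserves −¥855B
Commercial banking system:
  Assets:      Reserves at CB −¥855B, Securities −¥77B, Foreign assets +¥322B
  Liabilities: Checkable deposits −¥479B, Borrowings from CB −¥131B
Change in total bank assets = -¥610 billion.

-¥610 billion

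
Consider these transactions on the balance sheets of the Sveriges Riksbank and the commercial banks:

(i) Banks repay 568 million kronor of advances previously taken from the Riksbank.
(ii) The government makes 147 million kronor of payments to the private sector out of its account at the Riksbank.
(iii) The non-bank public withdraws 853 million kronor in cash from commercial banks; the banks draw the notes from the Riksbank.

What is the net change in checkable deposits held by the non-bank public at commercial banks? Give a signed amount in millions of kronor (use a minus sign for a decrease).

-706 million

Riksbank balance sheet:
  Assets:      Loans to banks −568M
  Liabilities: Bank reserves −1274M, Currency in circulation +853M, Government deposits −147M
Commercial banking system:
  Assets:      Reserves at CB −1274M
  Liabilities: Checkable deposits −706M, Borrowings from CB −568M
So the change in checkable deposits held by the non-bank public at commercial banks is -706 million.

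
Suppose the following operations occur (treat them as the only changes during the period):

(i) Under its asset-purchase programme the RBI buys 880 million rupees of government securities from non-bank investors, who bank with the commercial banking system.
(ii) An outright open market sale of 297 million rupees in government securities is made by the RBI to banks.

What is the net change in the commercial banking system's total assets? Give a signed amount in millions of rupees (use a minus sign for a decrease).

Asset purchase (from non-banks) 880 million rupees: bank balance sheets expand → +880M.
OMO sale (to banks) 297 million rupees: just an asset swap on bank balance sheets → 0.
Net: 880 + 0 = +880 million.

+880 million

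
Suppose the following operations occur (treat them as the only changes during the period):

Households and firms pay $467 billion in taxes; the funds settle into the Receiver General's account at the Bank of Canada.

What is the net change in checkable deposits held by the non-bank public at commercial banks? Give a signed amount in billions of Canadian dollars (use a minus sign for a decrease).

Government account inflow $467 billion: non-bank counterparties' bank balances fall → −$467B.

-$467 billion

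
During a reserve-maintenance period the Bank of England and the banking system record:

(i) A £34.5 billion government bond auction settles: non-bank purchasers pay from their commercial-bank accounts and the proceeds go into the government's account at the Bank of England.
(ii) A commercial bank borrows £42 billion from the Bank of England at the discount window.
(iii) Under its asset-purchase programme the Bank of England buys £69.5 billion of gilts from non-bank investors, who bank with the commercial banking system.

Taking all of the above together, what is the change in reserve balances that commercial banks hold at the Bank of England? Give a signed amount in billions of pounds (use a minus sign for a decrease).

+£77 billion

Bank of England balance sheet:
  Assets:      Securities +£69.5B, Loans to banks +£42B
  Liabilities: Bank reserves +£77B, Government deposits +£34.5B
Commercial banking system:
  Assets:      Reserves at CB +£77B
  Liabilities: Checkable deposits +£35B, Borrowings from CB +£42B
So the change in reserve balances that commercial banks hold at the Bank of England is +£77 billion.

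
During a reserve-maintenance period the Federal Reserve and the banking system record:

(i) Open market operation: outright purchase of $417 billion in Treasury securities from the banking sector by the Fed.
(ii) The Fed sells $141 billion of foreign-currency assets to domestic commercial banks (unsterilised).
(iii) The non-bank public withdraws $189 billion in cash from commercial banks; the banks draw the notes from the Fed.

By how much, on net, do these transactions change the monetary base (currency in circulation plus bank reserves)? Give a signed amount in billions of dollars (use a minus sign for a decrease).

+$276 billion

OMO purchase (from banks) $417 billion: Fed balance sheet expands → +$417B.
FX sale $141 billion: Fed balance sheet contracts → −$141B.
Currency withdrawal $189 billion: just a shift between currency and reserves — both are base money → 0.
Net: 417 − 141 + 0 = +$276 billion.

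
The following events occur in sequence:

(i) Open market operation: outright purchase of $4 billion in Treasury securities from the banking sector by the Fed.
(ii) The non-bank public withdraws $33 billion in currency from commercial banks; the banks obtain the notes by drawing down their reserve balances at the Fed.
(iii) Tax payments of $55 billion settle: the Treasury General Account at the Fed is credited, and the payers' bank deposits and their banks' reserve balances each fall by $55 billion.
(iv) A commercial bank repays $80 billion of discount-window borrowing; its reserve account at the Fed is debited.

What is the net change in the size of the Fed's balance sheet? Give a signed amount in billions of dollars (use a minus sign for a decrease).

-$76 billion

OMO purchase (from banks) $4 billion: a Fed asset is acquired → +$4B.
Currency withdrawal $33 billion: only the composition of liabilities changes → 0.
Government account inflow $55 billion: only the composition of liabilities changes → 0.
Discount-window repayment $80 billion: a Fed asset is shed → −$80B.
Net: 4 + 0 + 0 − 80 = -$76 billion.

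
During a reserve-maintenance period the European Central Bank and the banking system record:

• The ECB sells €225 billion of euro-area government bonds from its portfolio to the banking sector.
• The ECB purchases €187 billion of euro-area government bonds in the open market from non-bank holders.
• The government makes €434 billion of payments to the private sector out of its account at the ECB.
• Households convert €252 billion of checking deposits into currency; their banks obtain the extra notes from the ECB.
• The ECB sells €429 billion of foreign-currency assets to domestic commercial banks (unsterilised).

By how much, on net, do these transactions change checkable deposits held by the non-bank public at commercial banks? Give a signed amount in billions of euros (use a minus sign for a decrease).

OMO sale (to banks) €225 billion: the counterparty is a bank, so public deposits are unchanged → 0.
Asset purchase (from non-banks) €187 billion: non-bank counterparties' bank balances rise → +€187B.
Government spending €434 billion: non-bank counterparties' bank balances rise → +€434B.
Currency withdrawal €252 billion: non-bank counterparties' bank balances fall → −€252B.
FX sale €429 billion: the counterparty is a bank, so public deposits are unchanged → 0.
Net: 0 + 187 + 434 − 252 + 0 = +€369 billion.

+€369 billion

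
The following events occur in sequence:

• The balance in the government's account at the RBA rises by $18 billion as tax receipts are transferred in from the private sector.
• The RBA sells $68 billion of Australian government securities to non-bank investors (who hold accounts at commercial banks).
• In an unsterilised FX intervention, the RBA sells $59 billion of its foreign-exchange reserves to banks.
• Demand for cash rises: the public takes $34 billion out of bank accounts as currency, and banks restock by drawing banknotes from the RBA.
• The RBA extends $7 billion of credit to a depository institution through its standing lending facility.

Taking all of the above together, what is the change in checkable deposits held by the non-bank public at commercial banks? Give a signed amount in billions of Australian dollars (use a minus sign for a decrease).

-$120 billion

RBA balance sheet:
  Assets:      Securities −$68B, Loans to banks +$7B, Foreign assets −$59B
  Liabilities: Bank reserves −$172B, Currency in circulation +$34B, Government deposits +$18B
Commercial banking system:
  Assets:      Reserves at CB −$172B, Foreign assets +$59B
  Liabilities: Checkable deposits −$120B, Borrowings from CB +$7B
So the change in checkable deposits held by the non-bank public at commercial banks is -$120 billion.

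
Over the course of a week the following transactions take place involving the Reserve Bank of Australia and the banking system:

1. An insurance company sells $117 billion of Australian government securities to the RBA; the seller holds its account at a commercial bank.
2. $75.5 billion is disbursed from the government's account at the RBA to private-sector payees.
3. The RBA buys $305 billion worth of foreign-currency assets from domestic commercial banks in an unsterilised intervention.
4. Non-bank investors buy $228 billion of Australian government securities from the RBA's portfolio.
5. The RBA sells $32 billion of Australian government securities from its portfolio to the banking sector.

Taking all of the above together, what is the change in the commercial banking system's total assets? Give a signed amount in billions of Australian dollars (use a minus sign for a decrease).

-$35.5 billion

RBA balance sheet:
  Assets:      Securities −$143B, Foreign assets +$305B
  Liabilities: Bank reserves +$237.5B, Government deposits −$75.5B
Commercial banking system:
  Assets:      Reserves at CB +$237.5B, Securities +$32B, Foreign assets −$305B
  Liabilities: Checkable deposits −$35.5B
Change in total bank assets = -$35.5 billion.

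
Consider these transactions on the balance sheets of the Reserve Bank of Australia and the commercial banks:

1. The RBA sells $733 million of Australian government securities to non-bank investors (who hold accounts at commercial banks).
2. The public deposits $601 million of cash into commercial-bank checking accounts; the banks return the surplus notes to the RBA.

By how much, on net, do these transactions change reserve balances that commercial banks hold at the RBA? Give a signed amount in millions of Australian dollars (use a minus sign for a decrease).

Asset sale (to non-banks) $733 million: the non-bank buyers' banks settle from reserves → −$733M.
Currency deposit $601 million: returned notes are swapped for reserve credit → +$601M.
Net: −733 + 601 = -$132 million.

-$132 million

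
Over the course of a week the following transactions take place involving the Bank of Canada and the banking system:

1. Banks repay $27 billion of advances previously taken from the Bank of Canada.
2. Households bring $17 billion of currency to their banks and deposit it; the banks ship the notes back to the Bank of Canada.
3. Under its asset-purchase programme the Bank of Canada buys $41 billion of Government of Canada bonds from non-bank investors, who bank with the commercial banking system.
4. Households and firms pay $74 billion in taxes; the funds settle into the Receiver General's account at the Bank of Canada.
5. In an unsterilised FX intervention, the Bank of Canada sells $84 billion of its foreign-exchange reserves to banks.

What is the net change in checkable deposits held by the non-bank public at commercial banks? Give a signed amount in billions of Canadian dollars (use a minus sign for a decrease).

Bank of Canada balance sheet:
  Assets:      Securities +$41B, Loans to banks −$27B, Foreign assets −$84B
  Liabilities: Bank reserves −$127B, Currency in circulation −$17B, Government deposits +$74B
Commercial banking system:
  Assets:      Reserves at CB −$127B, Foreign assets +$84B
  Liabilities: Checkable deposits −$16B, Borrowings from CB −$27B
So the change in checkable deposits held by the non-bank public at commercial banks is -$16 billion.

-$16 billion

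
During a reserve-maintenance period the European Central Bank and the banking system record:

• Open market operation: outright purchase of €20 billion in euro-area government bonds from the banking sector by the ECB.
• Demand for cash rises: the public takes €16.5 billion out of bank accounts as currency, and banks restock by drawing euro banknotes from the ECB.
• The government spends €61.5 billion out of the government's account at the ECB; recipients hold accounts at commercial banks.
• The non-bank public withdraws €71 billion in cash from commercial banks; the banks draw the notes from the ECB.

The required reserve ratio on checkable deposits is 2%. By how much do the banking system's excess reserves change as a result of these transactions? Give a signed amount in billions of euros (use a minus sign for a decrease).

-€5.48 billion

OMO purchase (from banks) €20 billion: reserves +€20B, deposits 0.
Currency withdrawal €16.5 billion: reserves −€16.5B, deposits −€16.5B.
Government spending €61.5 billion: reserves +€61.5B, deposits +€61.5B.
Currency withdrawal €71 billion: reserves −€71B, deposits −€71B.
Totals: Δreserves = −€6B, Δdeposits = −€26B.
Δrequired reserves = 2% × −€26B = −€0.52B.
Δexcess reserves = Δreserves − Δrequired = −€6B − (−€0.52B) = -€5.48 billion.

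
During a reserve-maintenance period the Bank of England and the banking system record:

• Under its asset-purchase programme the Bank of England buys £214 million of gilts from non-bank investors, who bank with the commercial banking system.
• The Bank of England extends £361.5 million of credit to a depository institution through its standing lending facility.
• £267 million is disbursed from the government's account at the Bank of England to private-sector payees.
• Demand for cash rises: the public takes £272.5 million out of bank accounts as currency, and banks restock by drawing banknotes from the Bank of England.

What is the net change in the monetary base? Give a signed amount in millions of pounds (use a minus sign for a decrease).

+£842.5 million

Bank of England balance sheet:
  Assets:      Securities +£214M, Loans to banks +£361.5M
  Liabilities: Bank reserves +£570M, Currency in circulation +£272.5M, Government deposits −£267M
Monetary base = currency + reserves: +£272.5M + (+£570M) = +£842.5 million.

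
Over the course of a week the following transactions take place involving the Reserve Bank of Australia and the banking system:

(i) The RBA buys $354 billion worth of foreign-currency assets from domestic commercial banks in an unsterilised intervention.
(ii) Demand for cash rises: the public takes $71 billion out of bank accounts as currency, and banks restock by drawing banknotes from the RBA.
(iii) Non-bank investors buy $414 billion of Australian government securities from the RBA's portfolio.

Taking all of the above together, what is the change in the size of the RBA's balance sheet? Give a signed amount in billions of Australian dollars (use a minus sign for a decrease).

-$60 billion

RBA balance sheet:
  Assets:      Securities −$414B, Foreign assets +$354B
  Liabilities: Bank reserves −$131B, Currency in circulation +$71B
Commercial banking system:
  Assets:      Reserves at CB −$131B, Foreign assets −$354B
  Liabilities: Checkable deposits −$485B
Change in total RBA assets = -$60 billion.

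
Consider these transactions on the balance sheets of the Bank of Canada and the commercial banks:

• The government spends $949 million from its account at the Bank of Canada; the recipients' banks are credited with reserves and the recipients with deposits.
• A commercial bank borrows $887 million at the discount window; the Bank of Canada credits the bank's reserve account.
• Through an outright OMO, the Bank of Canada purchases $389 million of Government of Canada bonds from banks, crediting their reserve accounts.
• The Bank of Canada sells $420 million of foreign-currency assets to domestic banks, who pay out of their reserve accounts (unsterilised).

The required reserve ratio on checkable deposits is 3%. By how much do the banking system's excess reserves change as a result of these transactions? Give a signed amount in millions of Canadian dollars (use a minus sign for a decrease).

+$1776.53 million

Government spending $949 million: reserves +$949M, deposits +$949M.
Discount-window loan $887 million: reserves +$887M, deposits 0.
OMO purchase (from banks) $389 million: reserves +$389M, deposits 0.
FX sale $420 million: reserves −$420M, deposits 0.
Totals: Δreserves = +$1805M, Δdeposits = +$949M.
Δrequired reserves = 3% × +$949M = +$28.47M.
Δexcess reserves = Δreserves − Δrequired = +$1805M − (+$28.47M) = +$1776.53 million.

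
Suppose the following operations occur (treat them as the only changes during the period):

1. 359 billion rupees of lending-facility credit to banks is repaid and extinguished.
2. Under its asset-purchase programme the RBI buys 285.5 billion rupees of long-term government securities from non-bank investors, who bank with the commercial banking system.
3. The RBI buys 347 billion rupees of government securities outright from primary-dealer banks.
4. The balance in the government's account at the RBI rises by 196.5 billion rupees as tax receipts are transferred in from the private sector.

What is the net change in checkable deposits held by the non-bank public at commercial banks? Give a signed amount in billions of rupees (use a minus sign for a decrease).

Discount-window repayment 359 billion rupees: the counterparty is a bank, so public deposits are unchanged → 0.
Asset purchase (from non-banks) 285.5 billion rupees: non-bank counterparties' bank balances rise → +285.5B.
OMO purchase (from banks) 347 billion rupees: the counterparty is a bank, so public deposits are unchanged → 0.
Government account inflow 196.5 billion rupees: non-bank counterparties' bank balances fall → −196.5B.
Net: 0 + 285.5 + 0 − 196.5 = +89 billion.

+89 billion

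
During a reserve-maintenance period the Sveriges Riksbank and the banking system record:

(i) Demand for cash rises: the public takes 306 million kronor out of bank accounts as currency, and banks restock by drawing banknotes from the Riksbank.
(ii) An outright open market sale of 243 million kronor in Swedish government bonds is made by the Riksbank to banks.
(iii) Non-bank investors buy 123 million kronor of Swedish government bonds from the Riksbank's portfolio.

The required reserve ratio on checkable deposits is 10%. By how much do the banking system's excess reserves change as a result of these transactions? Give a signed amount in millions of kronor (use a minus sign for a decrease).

Currency withdrawal 306 million kronor: reserves −306M, deposits −306M.
OMO sale (to banks) 243 million kronor: reserves −243M, deposits 0.
Asset sale (to non-banks) 123 million kronor: reserves −123M, deposits −123M.
Totals: Δreserves = −672M, Δdeposits = −429M.
Δrequired reserves = 10% × −429M = −42.9M.
Δexcess reserves = Δreserves − Δrequired = −672M − (−42.9M) = -629.1 million.

-629.1 million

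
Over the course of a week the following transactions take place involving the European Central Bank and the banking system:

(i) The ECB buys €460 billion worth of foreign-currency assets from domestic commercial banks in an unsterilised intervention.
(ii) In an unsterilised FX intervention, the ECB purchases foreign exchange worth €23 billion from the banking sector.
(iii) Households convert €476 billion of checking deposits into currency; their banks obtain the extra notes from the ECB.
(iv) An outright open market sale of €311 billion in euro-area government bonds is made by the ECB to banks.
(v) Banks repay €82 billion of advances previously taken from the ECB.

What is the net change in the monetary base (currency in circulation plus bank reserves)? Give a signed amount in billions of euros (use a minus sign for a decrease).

+€90 billion

FX purchase €460 billion: ECB balance sheet expands → +€460B.
FX purchase €23 billion: ECB balance sheet expands → +€23B.
Currency withdrawal €476 billion: just a shift between currency and reserves — both are base money → 0.
OMO sale (to banks) €311 billion: ECB balance sheet contracts → −€311B.
Discount-window repayment €82 billion: ECB balance sheet contracts → −€82B.
Net: 460 + 23 + 0 − 311 − 82 = +€90 billion.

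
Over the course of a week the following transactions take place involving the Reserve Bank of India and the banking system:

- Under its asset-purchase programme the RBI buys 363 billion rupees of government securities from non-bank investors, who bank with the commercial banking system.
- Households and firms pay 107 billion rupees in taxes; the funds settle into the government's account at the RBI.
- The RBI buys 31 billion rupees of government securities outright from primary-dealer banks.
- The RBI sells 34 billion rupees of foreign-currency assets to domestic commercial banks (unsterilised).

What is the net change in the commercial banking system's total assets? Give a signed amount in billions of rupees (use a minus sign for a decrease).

+256 billion

RBI balance sheet:
  Assets:      Securities +394B, Foreign assets −34B
  Liabilities: Bank reserves +253B, Government deposits +107B
Commercial banking system:
  Assets:      Reserves at CB +253B, Securities −31B, Foreign assets +34B
  Liabilities: Checkable deposits +256B
Change in total bank assets = +256 billion.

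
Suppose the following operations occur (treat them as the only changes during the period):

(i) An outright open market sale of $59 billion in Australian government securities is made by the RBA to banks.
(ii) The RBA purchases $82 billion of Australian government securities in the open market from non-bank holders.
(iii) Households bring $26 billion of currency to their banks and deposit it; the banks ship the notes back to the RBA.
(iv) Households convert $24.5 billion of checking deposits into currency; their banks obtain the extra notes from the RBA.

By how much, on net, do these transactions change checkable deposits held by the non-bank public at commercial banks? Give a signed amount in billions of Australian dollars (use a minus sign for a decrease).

OMO sale (to banks) $59 billion: the counterparty is a bank, so public deposits are unchanged → 0.
Asset purchase (from non-banks) $82 billion: non-bank counterparties' bank balances rise → +$82B.
Currency deposit $26 billion: non-bank counterparties' bank balances rise → +$26B.
Currency withdrawal $24.5 billion: non-bank counterparties' bank balances fall → −$24.5B.
Net: 0 + 82 + 26 − 24.5 = +$83.5 billion.

+$83.5 billion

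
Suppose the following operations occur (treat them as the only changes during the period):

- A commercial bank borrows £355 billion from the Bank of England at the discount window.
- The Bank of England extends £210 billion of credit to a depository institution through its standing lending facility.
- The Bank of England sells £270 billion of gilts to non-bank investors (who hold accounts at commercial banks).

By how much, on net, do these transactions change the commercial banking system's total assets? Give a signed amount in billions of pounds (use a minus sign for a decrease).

Bank of England balance sheet:
  Assets:      Securities −£270B, Loans to banks +£565B
  Liabilities: Bank reserves +£295B
Commercial banking system:
  Assets:      Reserves at CB +£295B
  Liabilities: Checkable deposits −£270B, Borrowings from CB +£565B
Change in total bank assets = +£295 billion.

+£295 billion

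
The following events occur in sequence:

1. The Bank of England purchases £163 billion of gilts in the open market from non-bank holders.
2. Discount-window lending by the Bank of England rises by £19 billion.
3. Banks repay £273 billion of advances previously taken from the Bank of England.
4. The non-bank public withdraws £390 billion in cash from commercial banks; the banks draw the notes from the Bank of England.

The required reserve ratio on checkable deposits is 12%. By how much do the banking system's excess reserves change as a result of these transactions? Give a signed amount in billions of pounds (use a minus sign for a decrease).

Asset purchase (from non-banks) £163 billion: reserves +£163B, deposits +£163B.
Discount-window loan £19 billion: reserves +£19B, deposits 0.
Discount-window repayment £273 billion: reserves −£273B, deposits 0.
Currency withdrawal £390 billion: reserves −£390B, deposits −£390B.
Totals: Δreserves = −£481B, Δdeposits = −£227B.
Δrequired reserves = 12% × −£227B = −£27.24B.
Δexcess reserves = Δreserves − Δrequired = −£481B − (−£27.24B) = -£453.76 billion.

-£453.76 billion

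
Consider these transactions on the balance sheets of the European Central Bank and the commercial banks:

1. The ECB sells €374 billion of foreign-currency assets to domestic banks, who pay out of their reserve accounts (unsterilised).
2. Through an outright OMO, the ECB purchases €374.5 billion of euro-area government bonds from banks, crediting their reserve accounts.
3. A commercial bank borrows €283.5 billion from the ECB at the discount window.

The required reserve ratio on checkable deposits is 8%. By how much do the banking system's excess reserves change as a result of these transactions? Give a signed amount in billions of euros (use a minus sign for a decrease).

FX sale €374 billion: reserves −€374B, deposits 0.
OMO purchase (from banks) €374.5 billion: reserves +€374.5B, deposits 0.
Discount-window loan €283.5 billion: reserves +€283.5B, deposits 0.
Totals: Δreserves = +€284B, Δdeposits = 0.
Δrequired reserves = 8% × 0 = 0.
Δexcess reserves = Δreserves − Δrequired = +€284B − (0) = +€284 billion.

+€284 billion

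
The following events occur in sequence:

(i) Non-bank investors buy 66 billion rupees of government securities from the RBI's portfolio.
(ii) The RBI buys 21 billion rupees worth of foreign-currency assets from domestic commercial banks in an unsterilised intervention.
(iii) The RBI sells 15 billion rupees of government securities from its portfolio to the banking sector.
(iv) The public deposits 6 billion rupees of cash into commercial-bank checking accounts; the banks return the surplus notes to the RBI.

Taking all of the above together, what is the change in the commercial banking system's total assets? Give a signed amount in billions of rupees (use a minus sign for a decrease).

-60 billion

Asset sale (to non-banks) 66 billion rupees: bank balance sheets shrink → −66B.
FX purchase 21 billion rupees: just an asset swap on bank balance sheets → 0.
OMO sale (to banks) 15 billion rupees: just an asset swap on bank balance sheets → 0.
Currency deposit 6 billion rupees: bank balance sheets expand → +6B.
Net: −66 + 0 + 0 + 6 = -60 billion.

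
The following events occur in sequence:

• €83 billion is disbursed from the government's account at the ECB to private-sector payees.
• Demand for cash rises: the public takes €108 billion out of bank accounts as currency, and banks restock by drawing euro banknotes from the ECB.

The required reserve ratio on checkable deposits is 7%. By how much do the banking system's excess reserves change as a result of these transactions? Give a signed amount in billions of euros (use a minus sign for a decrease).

Government spending €83 billion: reserves +€83B, deposits +€83B.
Currency withdrawal €108 billion: reserves −€108B, deposits −€108B.
Totals: Δreserves = −€25B, Δdeposits = −€25B.
Δrequired reserves = 7% × −€25B = −€1.75B.
Δexcess reserves = Δreserves − Δrequired = −€25B − (−€1.75B) = -€23.25 billion.

-€23.25 billion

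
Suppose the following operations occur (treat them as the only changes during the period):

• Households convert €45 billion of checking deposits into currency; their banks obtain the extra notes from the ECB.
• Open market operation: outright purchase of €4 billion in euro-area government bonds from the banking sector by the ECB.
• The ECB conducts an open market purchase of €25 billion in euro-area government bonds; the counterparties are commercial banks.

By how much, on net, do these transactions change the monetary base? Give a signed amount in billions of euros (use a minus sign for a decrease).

ECB balance sheet:
  Assets:      Securities +€29B
  Liabilities: Bank reserves −€16B, Currency in circulation +€45B
Monetary base = currency + reserves: +€45B + (−€16B) = +€29 billion.

+€29 billion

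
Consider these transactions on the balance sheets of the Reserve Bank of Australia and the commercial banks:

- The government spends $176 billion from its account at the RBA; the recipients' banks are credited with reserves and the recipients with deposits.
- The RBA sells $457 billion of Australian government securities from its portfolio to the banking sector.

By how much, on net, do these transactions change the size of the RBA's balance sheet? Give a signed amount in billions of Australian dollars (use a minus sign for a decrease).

-$457 billion

Government spending $176 billion: only the composition of liabilities changes → 0.
OMO sale (to banks) $457 billion: an RBA asset is shed → −$457B.
Net: 0 − 457 = -$457 billion.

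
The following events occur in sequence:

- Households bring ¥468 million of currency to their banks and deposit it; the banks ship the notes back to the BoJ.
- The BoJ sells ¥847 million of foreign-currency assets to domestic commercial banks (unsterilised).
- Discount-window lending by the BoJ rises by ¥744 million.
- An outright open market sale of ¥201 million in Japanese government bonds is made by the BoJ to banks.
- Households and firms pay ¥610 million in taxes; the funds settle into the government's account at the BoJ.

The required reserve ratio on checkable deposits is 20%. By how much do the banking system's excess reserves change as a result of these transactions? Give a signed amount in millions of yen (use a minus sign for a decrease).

Currency deposit ¥468 million: reserves +¥468M, deposits +¥468M.
FX sale ¥847 million: reserves −¥847M, deposits 0.
Discount-window loan ¥744 million: reserves +¥744M, deposits 0.
OMO sale (to banks) ¥201 million: reserves −¥201M, deposits 0.
Government account inflow ¥610 million: reserves −¥610M, deposits −¥610M.
Totals: Δreserves = −¥446M, Δdeposits = −¥142M.
Δrequired reserves = 20% × −¥142M = −¥28.4M.
Δexcess reserves = Δreserves − Δrequired = −¥446M − (−¥28.4M) = -¥417.6 million.

-¥417.6 million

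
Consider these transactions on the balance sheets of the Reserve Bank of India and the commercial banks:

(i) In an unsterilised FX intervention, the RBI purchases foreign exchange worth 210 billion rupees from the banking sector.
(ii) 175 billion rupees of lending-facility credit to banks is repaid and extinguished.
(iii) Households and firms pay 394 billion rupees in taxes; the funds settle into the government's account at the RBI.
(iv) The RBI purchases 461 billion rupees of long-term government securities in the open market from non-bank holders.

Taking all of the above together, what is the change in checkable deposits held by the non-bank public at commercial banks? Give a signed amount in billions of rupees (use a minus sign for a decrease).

RBI balance sheet:
  Assets:      Securities +461B, Loans to banks −175B, Foreign assets +210B
  Liabilities: Bank reserves +102B, Government deposits +394B
Commercial banking system:
  Assets:      Reserves at CB +102B, Foreign assets −210B
  Liabilities: Checkable deposits +67B, Borrowings from CB −175B
So the change in checkable deposits held by the non-bank public at commercial banks is +67 billion.

+67 billion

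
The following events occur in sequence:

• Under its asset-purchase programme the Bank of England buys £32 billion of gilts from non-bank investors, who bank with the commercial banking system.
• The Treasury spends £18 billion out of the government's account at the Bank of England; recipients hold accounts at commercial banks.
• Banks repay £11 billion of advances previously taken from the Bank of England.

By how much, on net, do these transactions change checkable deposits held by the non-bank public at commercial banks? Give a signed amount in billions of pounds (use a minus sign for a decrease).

Bank of England balance sheet:
  Assets:      Securities +£32B, Loans to banks −£11B
  Liabilities: Bank reserves +£39B, Government deposits −£18B
Commercial banking system:
  Assets:      Reserves at CB +£39B
  Liabilities: Checkable deposits +£50B, Borrowings from CB −£11B
So the change in checkable deposits held by the non-bank public at commercial banks is +£50 billion.

+£50 billion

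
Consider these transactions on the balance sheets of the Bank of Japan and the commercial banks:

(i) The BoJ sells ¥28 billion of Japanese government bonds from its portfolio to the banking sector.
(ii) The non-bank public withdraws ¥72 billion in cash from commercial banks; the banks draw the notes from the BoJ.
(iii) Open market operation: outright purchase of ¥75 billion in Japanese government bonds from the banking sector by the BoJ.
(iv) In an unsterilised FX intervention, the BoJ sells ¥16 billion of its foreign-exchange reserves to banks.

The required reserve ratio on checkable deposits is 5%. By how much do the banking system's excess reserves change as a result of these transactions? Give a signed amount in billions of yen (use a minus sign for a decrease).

OMO sale (to banks) ¥28 billion: reserves −¥28B, deposits 0.
Currency withdrawal ¥72 billion: reserves −¥72B, deposits −¥72B.
OMO purchase (from banks) ¥75 billion: reserves +¥75B, deposits 0.
FX sale ¥16 billion: reserves −¥16B, deposits 0.
Totals: Δreserves = −¥41B, Δdeposits = −¥72B.
Δrequired reserves = 5% × −¥72B = −¥3.6B.
Δexcess reserves = Δreserves − Δrequired = −¥41B − (−¥3.6B) = -¥37.4 billion.

-¥37.4 billion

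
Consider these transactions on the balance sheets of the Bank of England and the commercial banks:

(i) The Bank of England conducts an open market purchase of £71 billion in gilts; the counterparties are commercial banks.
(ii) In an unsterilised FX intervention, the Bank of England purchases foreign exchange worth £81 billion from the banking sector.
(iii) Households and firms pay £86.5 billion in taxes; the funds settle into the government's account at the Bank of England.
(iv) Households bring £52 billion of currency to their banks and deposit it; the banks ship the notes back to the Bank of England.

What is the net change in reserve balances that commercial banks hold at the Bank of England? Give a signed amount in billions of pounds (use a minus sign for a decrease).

+£117.5 billion

OMO purchase (from banks) £71 billion: the Bank of England pays by crediting reserve accounts → +£71B.
FX purchase £81 billion: the Bank of England pays by crediting reserve accounts → +£81B.
Government account inflow £86.5 billion: funds move from bank reserves into the government account → −£86.5B.
Currency deposit £52 billion: returned notes are swapped for reserve credit → +£52B.
Net: 71 + 81 − 86.5 + 52 = +£117.5 billion.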